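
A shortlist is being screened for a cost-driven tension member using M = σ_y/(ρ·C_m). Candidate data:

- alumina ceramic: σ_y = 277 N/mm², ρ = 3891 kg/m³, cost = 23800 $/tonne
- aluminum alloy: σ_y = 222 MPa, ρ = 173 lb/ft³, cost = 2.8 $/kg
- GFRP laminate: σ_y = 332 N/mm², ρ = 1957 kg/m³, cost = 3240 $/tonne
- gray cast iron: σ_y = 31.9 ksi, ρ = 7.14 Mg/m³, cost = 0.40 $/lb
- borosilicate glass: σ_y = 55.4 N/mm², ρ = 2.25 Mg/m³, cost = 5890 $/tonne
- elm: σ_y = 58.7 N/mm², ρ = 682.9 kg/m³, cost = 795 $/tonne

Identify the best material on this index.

elm

In SI units:
  alumina ceramic: σ_y = 277.0 MPa, ρ = 3891 kg/m³, cost = 23.80 $/kg
  aluminum alloy: σ_y = 222.0 MPa, ρ = 2771 kg/m³, cost = 2.800 $/kg
  GFRP laminate: σ_y = 332.0 MPa, ρ = 1957 kg/m³, cost = 3.240 $/kg
  gray cast iron: σ_y = 219.9 MPa, ρ = 7140 kg/m³, cost = 0.8818 $/kg
  borosilicate glass: σ_y = 55.40 MPa, ρ = 2250 kg/m³, cost = 5.890 $/kg
  elm: σ_y = 58.70 MPa, ρ = 682.9 kg/m³, cost = 0.7950 $/kg
  elm: M = 108 kN·m per $
  GFRP laminate: M = 52.4 kN·m per $
  gray cast iron: M = 34.9 kN·m per $
  aluminum alloy: M = 28.6 kN·m per $
  borosilicate glass: M = 4.18 kN·m per $
  alumina ceramic: M = 2.99 kN·m per $
Elm ranks first.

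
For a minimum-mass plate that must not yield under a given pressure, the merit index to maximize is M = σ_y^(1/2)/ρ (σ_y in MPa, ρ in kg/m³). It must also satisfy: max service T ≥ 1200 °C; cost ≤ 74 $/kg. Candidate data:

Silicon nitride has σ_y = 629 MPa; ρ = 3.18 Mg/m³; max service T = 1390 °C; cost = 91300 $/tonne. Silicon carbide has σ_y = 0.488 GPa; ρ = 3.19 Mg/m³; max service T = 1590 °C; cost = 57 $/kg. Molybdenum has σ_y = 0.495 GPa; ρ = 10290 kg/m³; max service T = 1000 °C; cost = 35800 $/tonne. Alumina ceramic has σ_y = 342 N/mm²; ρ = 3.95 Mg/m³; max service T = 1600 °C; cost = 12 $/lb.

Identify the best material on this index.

silicon carbide

Screen on constraints: max service T ≥ 1200 °C; cost ≤ 74 $/kg. Survivors: silicon carbide, alumina ceramic.
In SI units:
  silicon carbide: σ_y = 488.0 MPa, ρ = 3190 kg/m³
  alumina ceramic: σ_y = 342.0 MPa, ρ = 3950 kg/m³
  silicon carbide: M = 6.92×10⁻³
  alumina ceramic: M = 4.68×10⁻³
Silicon carbide ranks first.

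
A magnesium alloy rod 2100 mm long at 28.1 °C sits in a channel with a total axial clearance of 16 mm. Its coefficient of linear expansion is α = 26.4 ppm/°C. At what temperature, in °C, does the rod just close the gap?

α·L₀·ΔT = 16.0 mm ⇒ ΔT = 16.0 / (26.4×10⁻⁶ × 2100.0) = 288.6 K.
T = 28.1 + 288.6 = 316.7 °C.

317 °C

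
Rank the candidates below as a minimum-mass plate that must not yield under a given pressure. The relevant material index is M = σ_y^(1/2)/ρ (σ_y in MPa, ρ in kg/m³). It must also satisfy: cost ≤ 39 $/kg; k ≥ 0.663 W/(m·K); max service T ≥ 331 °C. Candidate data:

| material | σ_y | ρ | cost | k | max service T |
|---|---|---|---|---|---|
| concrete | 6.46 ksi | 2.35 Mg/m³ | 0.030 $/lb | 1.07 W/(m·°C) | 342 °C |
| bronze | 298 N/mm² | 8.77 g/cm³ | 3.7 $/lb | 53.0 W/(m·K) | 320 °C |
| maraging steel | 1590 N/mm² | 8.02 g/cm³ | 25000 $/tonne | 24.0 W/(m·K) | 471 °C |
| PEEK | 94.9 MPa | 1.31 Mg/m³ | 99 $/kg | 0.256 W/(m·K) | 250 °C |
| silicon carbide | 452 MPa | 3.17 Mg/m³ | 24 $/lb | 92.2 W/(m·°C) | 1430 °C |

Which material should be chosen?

maraging steel

Screen on constraints: cost ≤ 39 $/kg; k ≥ 0.663 W/(m·K); max service T ≥ 331 °C. Survivors: concrete, maraging steel.
Putting every candidate on a common basis:
  concrete: σ_y = 44.54 MPa, ρ = 2350 kg/m³
  maraging steel: σ_y = 1590 MPa, ρ = 8020 kg/m³
  maraging steel: M = 4.97×10⁻³
  concrete: M = 2.84×10⁻³
Highest index: maraging steel.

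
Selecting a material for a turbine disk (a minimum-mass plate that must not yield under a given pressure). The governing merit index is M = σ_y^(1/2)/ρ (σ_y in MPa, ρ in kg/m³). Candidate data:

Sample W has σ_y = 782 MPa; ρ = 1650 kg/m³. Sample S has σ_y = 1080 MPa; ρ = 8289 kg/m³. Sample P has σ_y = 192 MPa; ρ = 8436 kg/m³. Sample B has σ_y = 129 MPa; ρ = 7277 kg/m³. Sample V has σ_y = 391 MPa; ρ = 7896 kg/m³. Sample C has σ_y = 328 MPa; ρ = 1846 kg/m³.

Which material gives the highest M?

sample W

Computing M directly (units already consistent):
  sample W: M = 16.9×10⁻³
  sample C: M = 9.81×10⁻³
  sample S: M = 3.96×10⁻³
  sample V: M = 2.50×10⁻³
  sample P: M = 1.64×10⁻³
  sample B: M = 1.56×10⁻³
The maximum is for sample W.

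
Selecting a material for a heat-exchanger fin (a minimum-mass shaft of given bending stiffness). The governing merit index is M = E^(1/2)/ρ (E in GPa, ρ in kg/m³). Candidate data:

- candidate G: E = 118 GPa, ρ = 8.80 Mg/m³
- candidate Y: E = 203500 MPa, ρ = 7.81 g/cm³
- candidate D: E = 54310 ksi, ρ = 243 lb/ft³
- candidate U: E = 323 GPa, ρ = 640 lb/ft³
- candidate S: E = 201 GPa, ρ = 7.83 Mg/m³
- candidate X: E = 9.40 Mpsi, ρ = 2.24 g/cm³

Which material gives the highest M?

candidate D

Convert each candidate to consistent units, then evaluate M:
  candidate G: E = 118.0 GPa, ρ = 8800 kg/m³
  candidate Y: E = 203.5 GPa, ρ = 7810 kg/m³
  candidate D: E = 374.5 GPa, ρ = 3892 kg/m³
  candidate U: E = 323.0 GPa, ρ = 10250 kg/m³
  candidate S: E = 201.0 GPa, ρ = 7830 kg/m³
  candidate X: E = 64.81 GPa, ρ = 2240 kg/m³
  candidate D: M = 4.97×10⁻³
  candidate X: M = 3.59×10⁻³
  candidate Y: M = 1.83×10⁻³
  candidate S: M = 1.81×10⁻³
  candidate U: M = 1.75×10⁻³
  candidate G: M = 1.23×10⁻³
Candidate D ranks first.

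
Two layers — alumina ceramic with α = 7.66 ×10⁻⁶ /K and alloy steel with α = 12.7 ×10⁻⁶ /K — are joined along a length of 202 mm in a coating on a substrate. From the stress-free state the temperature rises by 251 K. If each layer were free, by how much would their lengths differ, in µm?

Δα = |7.66 − 12.7|×10⁻⁶/K = 5.04×10⁻⁶/K.
ΔL_mismatch = Δα·L·ΔT = 5.04×10⁻⁶ × 202.0 mm × 251.0 K = 256 µm.

256 µm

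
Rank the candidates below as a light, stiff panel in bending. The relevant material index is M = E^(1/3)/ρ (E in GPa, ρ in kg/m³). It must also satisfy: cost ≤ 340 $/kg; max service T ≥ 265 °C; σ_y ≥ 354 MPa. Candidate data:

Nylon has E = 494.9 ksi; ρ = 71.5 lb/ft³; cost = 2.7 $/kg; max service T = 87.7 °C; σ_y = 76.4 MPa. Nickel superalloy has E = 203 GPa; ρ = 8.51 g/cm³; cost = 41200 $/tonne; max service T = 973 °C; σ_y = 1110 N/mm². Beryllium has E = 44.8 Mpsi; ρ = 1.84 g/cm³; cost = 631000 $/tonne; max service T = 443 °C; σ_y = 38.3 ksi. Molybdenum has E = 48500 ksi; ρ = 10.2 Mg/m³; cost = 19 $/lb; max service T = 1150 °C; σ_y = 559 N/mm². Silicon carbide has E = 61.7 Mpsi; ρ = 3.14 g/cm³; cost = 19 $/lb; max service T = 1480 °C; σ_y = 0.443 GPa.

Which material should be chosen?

silicon carbide

Screen on constraints: cost ≤ 340 $/kg; max service T ≥ 265 °C; σ_y ≥ 354 MPa. Survivors: nickel superalloy, molybdenum, silicon carbide.
Normalizing units and computing the index:
  nickel superalloy: E = 203.0 GPa, ρ = 8510 kg/m³
  molybdenum: E = 334.4 GPa, ρ = 10200 kg/m³
  silicon carbide: E = 425.4 GPa, ρ = 3140 kg/m³
  silicon carbide: M = 2.40×10⁻³
  nickel superalloy: M = 0.691×10⁻³
  molybdenum: M = 0.680×10⁻³
The maximum is for silicon carbide.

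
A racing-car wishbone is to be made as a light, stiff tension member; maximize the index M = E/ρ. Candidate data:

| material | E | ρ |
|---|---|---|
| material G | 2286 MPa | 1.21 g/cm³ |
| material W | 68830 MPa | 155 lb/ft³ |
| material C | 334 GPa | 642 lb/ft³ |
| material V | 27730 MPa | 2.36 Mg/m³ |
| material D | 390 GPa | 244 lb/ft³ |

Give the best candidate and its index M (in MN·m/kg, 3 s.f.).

Normalizing units and computing the index:
  material G: E = 2.286 GPa, ρ = 1210 kg/m³
  material W: E = 68.83 GPa, ρ = 2483 kg/m³
  material C: E = 334.0 GPa, ρ = 10280 kg/m³
  material V: E = 27.73 GPa, ρ = 2360 kg/m³
  material D: E = 390.0 GPa, ρ = 3909 kg/m³
  material D: M = 99.8 MN·m/kg
  material C: M = 32.5 MN·m/kg
  material W: M = 27.7 MN·m/kg
  material V: M = 11.8 MN·m/kg
  material G: M = 1.89 MN·m/kg
The maximum is for material D.

material D, M = 99.8 MN·m/kg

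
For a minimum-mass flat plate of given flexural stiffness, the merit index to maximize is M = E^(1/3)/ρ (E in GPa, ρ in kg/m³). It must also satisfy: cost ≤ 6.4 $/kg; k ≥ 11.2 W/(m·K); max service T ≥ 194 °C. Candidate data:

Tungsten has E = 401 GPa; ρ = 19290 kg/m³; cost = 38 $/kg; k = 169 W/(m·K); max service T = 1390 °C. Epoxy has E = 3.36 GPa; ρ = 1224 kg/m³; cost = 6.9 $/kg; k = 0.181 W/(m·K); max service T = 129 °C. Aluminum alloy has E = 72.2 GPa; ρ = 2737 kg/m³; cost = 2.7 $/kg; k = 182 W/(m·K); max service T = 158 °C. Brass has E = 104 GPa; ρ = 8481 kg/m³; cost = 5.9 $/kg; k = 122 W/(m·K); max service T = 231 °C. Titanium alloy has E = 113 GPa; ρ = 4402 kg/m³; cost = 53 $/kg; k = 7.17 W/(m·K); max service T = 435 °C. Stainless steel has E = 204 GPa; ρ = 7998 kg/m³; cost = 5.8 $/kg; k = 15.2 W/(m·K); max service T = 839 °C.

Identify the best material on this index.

Screen on constraints: cost ≤ 6.4 $/kg; k ≥ 11.2 W/(m·K); max service T ≥ 194 °C. Survivors: brass, stainless steel.
Computing M directly (units already consistent):
  stainless steel: M = 0.736×10⁻³
  brass: M = 0.554×10⁻³
The maximum is for stainless steel.

stainless steel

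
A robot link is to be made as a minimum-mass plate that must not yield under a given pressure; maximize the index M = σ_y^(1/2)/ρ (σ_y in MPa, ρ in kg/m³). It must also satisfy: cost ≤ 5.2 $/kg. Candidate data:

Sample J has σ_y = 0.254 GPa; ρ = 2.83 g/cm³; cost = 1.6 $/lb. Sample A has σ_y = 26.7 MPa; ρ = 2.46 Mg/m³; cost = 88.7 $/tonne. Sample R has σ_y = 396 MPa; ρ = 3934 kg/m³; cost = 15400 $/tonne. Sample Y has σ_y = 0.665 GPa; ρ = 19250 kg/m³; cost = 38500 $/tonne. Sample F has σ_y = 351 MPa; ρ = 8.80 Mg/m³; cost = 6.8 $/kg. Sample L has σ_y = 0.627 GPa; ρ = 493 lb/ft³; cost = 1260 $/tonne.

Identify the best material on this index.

Screen on constraints: cost ≤ 5.2 $/kg. Survivors: sample J, sample A, sample L.
Normalizing units and computing the index:
  sample J: σ_y = 254.0 MPa, ρ = 2830 kg/m³
  sample A: σ_y = 26.70 MPa, ρ = 2460 kg/m³
  sample L: σ_y = 627.0 MPa, ρ = 7897 kg/m³
  sample J: M = 5.63×10⁻³
  sample L: M = 3.17×10⁻³
  sample A: M = 2.10×10⁻³
Sample J ranks first.

sample J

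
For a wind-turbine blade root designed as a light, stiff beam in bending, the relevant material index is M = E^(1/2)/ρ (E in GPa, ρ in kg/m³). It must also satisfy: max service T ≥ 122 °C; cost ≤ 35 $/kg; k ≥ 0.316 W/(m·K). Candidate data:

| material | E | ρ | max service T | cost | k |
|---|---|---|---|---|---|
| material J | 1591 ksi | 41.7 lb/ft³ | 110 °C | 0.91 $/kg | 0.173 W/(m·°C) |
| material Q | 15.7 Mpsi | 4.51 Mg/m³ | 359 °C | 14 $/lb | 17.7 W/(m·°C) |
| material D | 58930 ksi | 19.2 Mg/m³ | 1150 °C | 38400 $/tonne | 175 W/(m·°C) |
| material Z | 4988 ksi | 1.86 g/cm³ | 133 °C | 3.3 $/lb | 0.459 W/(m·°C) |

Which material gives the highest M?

Screen on constraints: max service T ≥ 122 °C; cost ≤ 35 $/kg; k ≥ 0.316 W/(m·K). Survivors: material Q, material Z.
After converting to SI:
  material Q: E = 108.2 GPa, ρ = 4510 kg/m³
  material Z: E = 34.39 GPa, ρ = 1860 kg/m³
  material Z: M = 3.15×10⁻³
  material Q: M = 2.31×10⁻³
Material Z ranks first.

material Z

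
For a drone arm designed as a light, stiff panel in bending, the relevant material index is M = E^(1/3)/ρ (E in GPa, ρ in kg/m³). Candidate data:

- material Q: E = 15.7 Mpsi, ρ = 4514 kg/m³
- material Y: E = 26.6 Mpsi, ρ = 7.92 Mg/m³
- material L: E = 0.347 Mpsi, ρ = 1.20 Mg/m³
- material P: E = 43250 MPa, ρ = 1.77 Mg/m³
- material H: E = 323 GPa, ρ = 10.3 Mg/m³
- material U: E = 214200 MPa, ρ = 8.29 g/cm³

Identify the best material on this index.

material P

Normalizing units and computing the index:
  material Q: E = 108.2 GPa, ρ = 4514 kg/m³
  material Y: E = 183.4 GPa, ρ = 7920 kg/m³
  material L: E = 2.392 GPa, ρ = 1200 kg/m³
  material P: E = 43.25 GPa, ρ = 1770 kg/m³
  material H: E = 323.0 GPa, ρ = 10300 kg/m³
  material U: E = 214.2 GPa, ρ = 8290 kg/m³
  material P: M = 1.98×10⁻³
  material L: M = 1.11×10⁻³
  material Q: M = 1.06×10⁻³
  material U: M = 0.722×10⁻³
  material Y: M = 0.717×10⁻³
  material H: M = 0.666×10⁻³
The maximum is for material P.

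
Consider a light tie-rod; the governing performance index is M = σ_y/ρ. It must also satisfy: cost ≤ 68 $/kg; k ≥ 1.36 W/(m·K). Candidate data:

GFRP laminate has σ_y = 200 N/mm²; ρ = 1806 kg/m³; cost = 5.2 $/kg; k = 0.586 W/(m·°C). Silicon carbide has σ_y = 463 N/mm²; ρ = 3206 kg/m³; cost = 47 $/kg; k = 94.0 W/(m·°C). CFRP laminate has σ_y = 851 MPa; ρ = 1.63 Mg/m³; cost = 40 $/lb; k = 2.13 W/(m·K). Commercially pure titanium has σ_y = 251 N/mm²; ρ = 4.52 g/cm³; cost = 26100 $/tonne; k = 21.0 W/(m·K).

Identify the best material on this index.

silicon carbide

Screen on constraints: cost ≤ 68 $/kg; k ≥ 1.36 W/(m·K). Survivors: silicon carbide, commercially pure titanium.
In SI units:
  silicon carbide: σ_y = 463.0 MPa, ρ = 3206 kg/m³
  commercially pure titanium: σ_y = 251.0 MPa, ρ = 4520 kg/m³
  silicon carbide: M = 144 kN·m/kg
  commercially pure titanium: M = 55.5 kN·m/kg
The maximum is for silicon carbide.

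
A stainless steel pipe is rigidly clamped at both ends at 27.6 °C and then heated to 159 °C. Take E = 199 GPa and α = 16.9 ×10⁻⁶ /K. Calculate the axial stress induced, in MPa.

442 MPa

ΔT = 131.4 K. Constrained thermal stress σ = E·α·ΔT = 199.0×10³ MPa × 16.9×10⁻⁶ × 131.4 = 442 MPa (compressive).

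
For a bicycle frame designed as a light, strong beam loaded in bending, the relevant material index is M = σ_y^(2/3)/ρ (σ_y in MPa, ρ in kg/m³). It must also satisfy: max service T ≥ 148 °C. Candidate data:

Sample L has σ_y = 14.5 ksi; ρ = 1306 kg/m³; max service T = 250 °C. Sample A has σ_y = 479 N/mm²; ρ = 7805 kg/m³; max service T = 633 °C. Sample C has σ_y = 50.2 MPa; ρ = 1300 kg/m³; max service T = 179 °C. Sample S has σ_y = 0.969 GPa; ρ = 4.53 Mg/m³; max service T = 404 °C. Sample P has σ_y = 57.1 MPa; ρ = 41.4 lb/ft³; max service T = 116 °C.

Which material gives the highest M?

Screen on constraints: max service T ≥ 148 °C. Survivors: sample L, sample A, sample C, sample S.
Normalizing units and computing the index:
  sample L: σ_y = 99.97 MPa, ρ = 1306 kg/m³
  sample A: σ_y = 479.0 MPa, ρ = 7805 kg/m³
  sample C: σ_y = 50.20 MPa, ρ = 1300 kg/m³
  sample S: σ_y = 969.0 MPa, ρ = 4530 kg/m³
  sample S: M = 21.6×10⁻³
  sample L: M = 16.5×10⁻³
  sample C: M = 10.5×10⁻³
  sample A: M = 7.84×10⁻³
The maximum is for sample S.

sample S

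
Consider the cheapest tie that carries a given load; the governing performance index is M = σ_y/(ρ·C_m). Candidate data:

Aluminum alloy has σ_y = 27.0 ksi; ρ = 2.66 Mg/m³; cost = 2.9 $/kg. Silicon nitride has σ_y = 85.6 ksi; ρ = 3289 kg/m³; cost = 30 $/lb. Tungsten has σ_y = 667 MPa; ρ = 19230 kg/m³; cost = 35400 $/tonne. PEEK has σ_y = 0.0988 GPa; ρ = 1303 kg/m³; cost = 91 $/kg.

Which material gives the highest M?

aluminum alloy

Putting every candidate on a common basis:
  aluminum alloy: σ_y = 186.2 MPa, ρ = 2660 kg/m³, cost = 2.900 $/kg
  silicon nitride: σ_y = 590.2 MPa, ρ = 3289 kg/m³, cost = 66.14 $/kg
  tungsten: σ_y = 667.0 MPa, ρ = 19230 kg/m³, cost = 35.40 $/kg
  PEEK: σ_y = 98.80 MPa, ρ = 1303 kg/m³, cost = 91.00 $/kg
  aluminum alloy: M = 24.1 kN·m per $
  silicon nitride: M = 2.71 kN·m per $
  tungsten: M = 0.980 kN·m per $
  PEEK: M = 0.833 kN·m per $
Aluminum alloy ranks first.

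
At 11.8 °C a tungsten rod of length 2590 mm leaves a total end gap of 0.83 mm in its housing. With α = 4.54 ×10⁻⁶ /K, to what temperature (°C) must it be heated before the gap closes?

82.4 °C

α·L₀·ΔT = 0.83 mm ⇒ ΔT = 0.83 / (4.54×10⁻⁶ × 2590.0) = 70.59 K.
T = 11.8 + 70.59 = 82.39 °C.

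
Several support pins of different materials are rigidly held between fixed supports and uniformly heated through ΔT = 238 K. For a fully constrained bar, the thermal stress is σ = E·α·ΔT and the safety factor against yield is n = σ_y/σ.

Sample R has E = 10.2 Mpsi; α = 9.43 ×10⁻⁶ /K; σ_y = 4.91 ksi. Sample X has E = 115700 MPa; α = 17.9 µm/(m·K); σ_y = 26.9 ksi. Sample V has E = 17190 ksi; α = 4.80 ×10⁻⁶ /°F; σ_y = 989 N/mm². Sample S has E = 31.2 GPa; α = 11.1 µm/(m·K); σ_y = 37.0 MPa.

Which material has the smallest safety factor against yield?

In consistent units (E in GPa, α in ×10⁻⁶/K, σ_y in MPa):
  sample R: E = 70.33, α = 9.43, σ_y = 33.85 → σ = 158 MPa, n = 0.214
  sample X: E = 115.7, α = 17.9, σ_y = 185.5 → σ = 493 MPa, n = 0.376
  sample V: E = 118.5, α = 8.64, σ_y = 989.0 → σ = 244 MPa, n = 4.06
  sample S: E = 31.20, α = 11.1, σ_y = 37.00 → σ = 82.4 MPa, n = 0.449
Smallest n: sample R with n = 0.214.

sample R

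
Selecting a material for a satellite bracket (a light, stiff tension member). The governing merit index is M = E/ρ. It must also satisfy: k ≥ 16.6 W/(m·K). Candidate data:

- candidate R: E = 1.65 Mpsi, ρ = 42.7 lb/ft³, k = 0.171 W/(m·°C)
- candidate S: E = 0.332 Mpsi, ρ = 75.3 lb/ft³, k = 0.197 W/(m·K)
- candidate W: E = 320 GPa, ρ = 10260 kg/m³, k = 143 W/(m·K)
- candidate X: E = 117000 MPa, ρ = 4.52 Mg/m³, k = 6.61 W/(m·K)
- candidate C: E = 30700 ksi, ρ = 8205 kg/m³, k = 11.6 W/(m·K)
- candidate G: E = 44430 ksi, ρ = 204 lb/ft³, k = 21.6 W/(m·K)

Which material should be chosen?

Screen on constraints: k ≥ 16.6 W/(m·K). Survivors: candidate W, candidate G.
After converting to SI:
  candidate W: E = 320.0 GPa, ρ = 10260 kg/m³
  candidate G: E = 306.3 GPa, ρ = 3268 kg/m³
  candidate G: M = 93.7 MN·m/kg
  candidate W: M = 31.2 MN·m/kg
The maximum is for candidate G.

candidate G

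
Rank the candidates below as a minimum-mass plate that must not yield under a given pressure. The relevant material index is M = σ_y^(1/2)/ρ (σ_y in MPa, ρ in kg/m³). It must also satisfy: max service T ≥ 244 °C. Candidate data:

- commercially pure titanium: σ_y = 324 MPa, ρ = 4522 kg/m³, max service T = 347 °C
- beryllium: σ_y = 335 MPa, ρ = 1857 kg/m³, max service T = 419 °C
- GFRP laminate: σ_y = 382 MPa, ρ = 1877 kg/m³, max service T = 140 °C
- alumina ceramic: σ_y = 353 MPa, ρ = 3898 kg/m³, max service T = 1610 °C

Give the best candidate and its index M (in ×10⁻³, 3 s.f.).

beryllium, M = 9.86×10⁻³

Screen on constraints: max service T ≥ 244 °C. Survivors: commercially pure titanium, beryllium, alumina ceramic.
Computing M directly (units already consistent):
  beryllium: M = 9.86×10⁻³
  alumina ceramic: M = 4.82×10⁻³
  commercially pure titanium: M = 3.98×10⁻³
Highest index: beryllium.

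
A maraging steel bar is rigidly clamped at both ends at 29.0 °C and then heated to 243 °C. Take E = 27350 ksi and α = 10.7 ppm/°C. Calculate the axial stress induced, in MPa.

432 MPa

E = 27350 ksi = 188.6 GPa.
ΔT = 214.0 K. Constrained thermal stress σ = E·α·ΔT = 188.6×10³ MPa × 10.7×10⁻⁶ × 214.0 = 432 MPa (compressive).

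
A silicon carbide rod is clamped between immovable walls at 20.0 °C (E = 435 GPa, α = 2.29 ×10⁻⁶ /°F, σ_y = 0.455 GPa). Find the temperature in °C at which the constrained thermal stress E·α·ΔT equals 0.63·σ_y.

180 °C

α = 2.29×10⁻⁶/°F × 9/5 = 4.12×10⁻⁶/K.
σ_y = 0.455 GPa = 455.0 MPa.
E·α·ΔT = 286.6 MPa ⇒ ΔT = 286.6 / (435.0×10³ × 4.12×10⁻⁶) = 159.9 K.
T = 20.0 + 159.9 = 179.9 °C.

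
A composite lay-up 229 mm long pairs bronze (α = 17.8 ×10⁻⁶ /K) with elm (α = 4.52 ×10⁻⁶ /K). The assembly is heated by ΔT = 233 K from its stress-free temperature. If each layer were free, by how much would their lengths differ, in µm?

Δα = |17.8 − 4.52|×10⁻⁶/K = 13.3×10⁻⁶/K.
ΔL_mismatch = Δα·L·ΔT = 13.3×10⁻⁶ × 229.0 mm × 233.0 K = 709 µm.

709 µm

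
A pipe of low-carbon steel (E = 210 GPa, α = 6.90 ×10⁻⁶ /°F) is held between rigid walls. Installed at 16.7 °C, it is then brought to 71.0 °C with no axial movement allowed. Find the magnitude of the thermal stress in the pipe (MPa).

142 MPa

α = 6.90×10⁻⁶/°F × 9/5 = 12.4×10⁻⁶/K.
ΔT = 54.30 K. Constrained thermal stress σ = E·α·ΔT = 210.0×10³ MPa × 12.4×10⁻⁶ × 54.30 = 142 MPa (compressive).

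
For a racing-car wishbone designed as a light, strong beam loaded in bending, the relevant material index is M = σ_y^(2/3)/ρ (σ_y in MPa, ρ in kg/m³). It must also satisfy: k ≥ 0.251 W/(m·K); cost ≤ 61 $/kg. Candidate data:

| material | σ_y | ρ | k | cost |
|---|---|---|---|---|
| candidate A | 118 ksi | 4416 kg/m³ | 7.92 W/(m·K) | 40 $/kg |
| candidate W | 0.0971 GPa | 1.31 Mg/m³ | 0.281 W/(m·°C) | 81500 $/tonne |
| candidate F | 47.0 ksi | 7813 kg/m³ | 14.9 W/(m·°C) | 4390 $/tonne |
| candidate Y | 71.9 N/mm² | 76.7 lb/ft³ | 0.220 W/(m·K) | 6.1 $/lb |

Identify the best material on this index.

Screen on constraints: k ≥ 0.251 W/(m·K); cost ≤ 61 $/kg. Survivors: candidate A, candidate F.
Putting every candidate on a common basis:
  candidate A: σ_y = 813.6 MPa, ρ = 4416 kg/m³
  candidate F: σ_y = 324.1 MPa, ρ = 7813 kg/m³
  candidate A: M = 19.7×10⁻³
  candidate F: M = 6.04×10⁻³
The maximum is for candidate A.

candidate A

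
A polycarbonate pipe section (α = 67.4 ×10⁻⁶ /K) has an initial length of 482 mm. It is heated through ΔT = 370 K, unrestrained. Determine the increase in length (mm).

12.0 mm

ΔL = α·L₀·ΔT = 67.4×10⁻⁶ × 482 mm × 370.0 K = 12.0 mm.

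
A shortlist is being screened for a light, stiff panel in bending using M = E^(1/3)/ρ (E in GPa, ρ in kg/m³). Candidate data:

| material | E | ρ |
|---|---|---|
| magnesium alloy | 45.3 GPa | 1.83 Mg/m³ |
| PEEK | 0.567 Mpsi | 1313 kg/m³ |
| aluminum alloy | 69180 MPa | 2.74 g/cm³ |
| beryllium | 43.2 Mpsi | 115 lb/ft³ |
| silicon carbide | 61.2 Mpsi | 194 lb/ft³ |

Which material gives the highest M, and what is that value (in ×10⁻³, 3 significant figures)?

In SI units:
  magnesium alloy: E = 45.30 GPa, ρ = 1830 kg/m³
  PEEK: E = 3.909 GPa, ρ = 1313 kg/m³
  aluminum alloy: E = 69.18 GPa, ρ = 2740 kg/m³
  beryllium: E = 297.9 GPa, ρ = 1842 kg/m³
  silicon carbide: E = 422.0 GPa, ρ = 3108 kg/m³
  beryllium: M = 3.63×10⁻³
  silicon carbide: M = 2.41×10⁻³
  magnesium alloy: M = 1.95×10⁻³
  aluminum alloy: M = 1.50×10⁻³
  PEEK: M = 1.20×10⁻³
The maximum is for beryllium.

beryllium, M = 3.63×10⁻³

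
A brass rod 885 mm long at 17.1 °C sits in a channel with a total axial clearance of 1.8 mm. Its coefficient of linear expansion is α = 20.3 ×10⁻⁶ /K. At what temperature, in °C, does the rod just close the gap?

α·L₀·ΔT = 1.8 mm ⇒ ΔT = 1.8 / (20.3×10⁻⁶ × 885.0) = 100.2 K.
T = 17.1 + 100.2 = 117.3 °C.

117 °C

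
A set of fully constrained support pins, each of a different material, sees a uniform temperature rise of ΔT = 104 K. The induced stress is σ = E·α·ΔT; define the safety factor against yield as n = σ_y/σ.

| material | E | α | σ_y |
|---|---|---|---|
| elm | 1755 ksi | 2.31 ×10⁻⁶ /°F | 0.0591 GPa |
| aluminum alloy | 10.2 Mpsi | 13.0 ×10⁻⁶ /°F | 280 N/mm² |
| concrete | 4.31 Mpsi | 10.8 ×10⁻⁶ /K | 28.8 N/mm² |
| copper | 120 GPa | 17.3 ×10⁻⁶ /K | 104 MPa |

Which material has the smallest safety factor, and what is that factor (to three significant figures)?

copper, n = 0.482

With everything in SI (GPa, ×10⁻⁶/K, MPa):
  elm: E = 12.10, α = 4.16, σ_y = 59.10 → σ = 5.23 MPa, n = 11.3
  aluminum alloy: E = 70.33, α = 23.4, σ_y = 280.0 → σ = 171 MPa, n = 1.64
  concrete: E = 29.72, α = 10.8, σ_y = 28.80 → σ = 33.4 MPa, n = 0.863
  copper: E = 120.0, α = 17.3, σ_y = 104.0 → σ = 216 MPa, n = 0.482
Copper has the lowest safety factor, n = 0.482.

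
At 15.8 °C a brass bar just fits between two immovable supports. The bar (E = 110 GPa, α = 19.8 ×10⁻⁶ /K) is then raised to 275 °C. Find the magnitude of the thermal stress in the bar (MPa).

ΔT = 259.2 K. Constrained thermal stress σ = E·α·ΔT = 110.0×10³ MPa × 19.8×10⁻⁶ × 259.2 = 565 MPa (compressive).

565 MPa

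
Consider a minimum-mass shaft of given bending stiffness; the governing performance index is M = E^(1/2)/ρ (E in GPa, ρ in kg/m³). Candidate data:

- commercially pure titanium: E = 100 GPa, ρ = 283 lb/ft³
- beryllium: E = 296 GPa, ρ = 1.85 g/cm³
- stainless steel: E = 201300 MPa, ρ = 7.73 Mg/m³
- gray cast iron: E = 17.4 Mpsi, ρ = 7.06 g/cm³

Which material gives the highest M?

beryllium

After converting to SI:
  commercially pure titanium: E = 100.0 GPa, ρ = 4533 kg/m³
  beryllium: E = 296.0 GPa, ρ = 1850 kg/m³
  stainless steel: E = 201.3 GPa, ρ = 7730 kg/m³
  gray cast iron: E = 120.0 GPa, ρ = 7060 kg/m³
  beryllium: M = 9.30×10⁻³
  commercially pure titanium: M = 2.21×10⁻³
  stainless steel: M = 1.84×10⁻³
  gray cast iron: M = 1.55×10⁻³
The maximum is for beryllium.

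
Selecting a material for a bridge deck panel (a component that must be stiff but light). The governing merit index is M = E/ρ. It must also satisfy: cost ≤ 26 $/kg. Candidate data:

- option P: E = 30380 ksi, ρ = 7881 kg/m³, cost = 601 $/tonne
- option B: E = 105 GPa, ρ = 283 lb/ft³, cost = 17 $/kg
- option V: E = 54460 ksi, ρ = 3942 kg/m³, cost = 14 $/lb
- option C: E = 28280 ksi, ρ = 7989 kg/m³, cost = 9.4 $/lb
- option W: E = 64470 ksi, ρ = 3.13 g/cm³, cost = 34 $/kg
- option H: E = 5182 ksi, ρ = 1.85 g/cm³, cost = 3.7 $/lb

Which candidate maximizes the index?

Screen on constraints: cost ≤ 26 $/kg. Survivors: option P, option B, option C, option H.
In SI units:
  option P: E = 209.5 GPa, ρ = 7881 kg/m³
  option B: E = 105.0 GPa, ρ = 4533 kg/m³
  option C: E = 195.0 GPa, ρ = 7989 kg/m³
  option H: E = 35.73 GPa, ρ = 1850 kg/m³
  option P: M = 26.6 MN·m/kg
  option C: M = 24.4 MN·m/kg
  option B: M = 23.2 MN·m/kg
  option H: M = 19.3 MN·m/kg
Highest index: option P.

option P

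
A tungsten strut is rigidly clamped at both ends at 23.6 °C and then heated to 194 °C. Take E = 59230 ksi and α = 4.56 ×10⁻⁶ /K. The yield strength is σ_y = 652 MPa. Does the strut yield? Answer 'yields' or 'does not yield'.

E = 59230 ksi = 408.4 GPa.
ΔT = 170.4 K. Constrained thermal stress σ = E·α·ΔT = 408.4×10³ MPa × 4.56×10⁻⁶ × 170.4 = 317 MPa (compressive).
Compare to σ_y = 652 MPa: σ < σ_y, so it does not yield.

does not yield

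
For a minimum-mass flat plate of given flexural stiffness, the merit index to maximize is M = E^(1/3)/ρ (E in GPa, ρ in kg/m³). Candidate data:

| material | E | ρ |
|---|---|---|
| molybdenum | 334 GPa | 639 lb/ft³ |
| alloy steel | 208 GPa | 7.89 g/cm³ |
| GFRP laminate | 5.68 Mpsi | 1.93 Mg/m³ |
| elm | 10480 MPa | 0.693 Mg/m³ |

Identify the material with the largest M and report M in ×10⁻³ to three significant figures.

elm, M = 3.16×10⁻³

After converting to SI:
  molybdenum: E = 334.0 GPa, ρ = 10240 kg/m³
  alloy steel: E = 208.0 GPa, ρ = 7890 kg/m³
  GFRP laminate: E = 39.16 GPa, ρ = 1930 kg/m³
  elm: E = 10.48 GPa, ρ = 693.0 kg/m³
  elm: M = 3.16×10⁻³
  GFRP laminate: M = 1.76×10⁻³
  alloy steel: M = 0.751×10⁻³
  molybdenum: M = 0.678×10⁻³
Elm ranks first.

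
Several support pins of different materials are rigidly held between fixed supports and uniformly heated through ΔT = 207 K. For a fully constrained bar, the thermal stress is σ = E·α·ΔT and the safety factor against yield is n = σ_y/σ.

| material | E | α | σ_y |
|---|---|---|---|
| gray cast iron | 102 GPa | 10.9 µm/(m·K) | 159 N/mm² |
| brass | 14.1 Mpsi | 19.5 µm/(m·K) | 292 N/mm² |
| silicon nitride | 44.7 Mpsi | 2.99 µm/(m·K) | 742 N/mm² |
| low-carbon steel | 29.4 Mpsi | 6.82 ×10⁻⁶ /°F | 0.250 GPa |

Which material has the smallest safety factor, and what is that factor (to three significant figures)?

low-carbon steel, n = 0.485

Per material, after unit conversion:
  gray cast iron: E = 102.0, α = 10.9, σ_y = 159.0 → σ = 230 MPa, n = 0.691
  brass: E = 97.22, α = 19.5, σ_y = 292.0 → σ = 392 MPa, n = 0.744
  silicon nitride: E = 308.2, α = 2.99, σ_y = 742.0 → σ = 191 MPa, n = 3.89
  low-carbon steel: E = 202.7, α = 12.3, σ_y = 250.0 → σ = 515 MPa, n = 0.485
The minimum is low-carbon steel at n = 0.485.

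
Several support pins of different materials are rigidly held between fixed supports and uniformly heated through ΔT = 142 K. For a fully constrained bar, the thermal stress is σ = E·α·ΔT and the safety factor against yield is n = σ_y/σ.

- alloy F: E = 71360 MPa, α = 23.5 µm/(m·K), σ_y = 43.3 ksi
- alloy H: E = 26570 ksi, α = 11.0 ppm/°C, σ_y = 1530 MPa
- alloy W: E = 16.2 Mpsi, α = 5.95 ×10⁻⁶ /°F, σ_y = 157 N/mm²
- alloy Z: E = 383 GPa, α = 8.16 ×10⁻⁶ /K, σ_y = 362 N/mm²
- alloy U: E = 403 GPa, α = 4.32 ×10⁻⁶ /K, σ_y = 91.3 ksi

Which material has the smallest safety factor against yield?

In consistent units (E in GPa, α in ×10⁻⁶/K, σ_y in MPa):
  alloy F: E = 71.36, α = 23.5, σ_y = 298.5 → σ = 238 MPa, n = 1.25
  alloy H: E = 183.2, α = 11.0, σ_y = 1530 → σ = 286 MPa, n = 5.35
  alloy W: E = 111.7, α = 10.7, σ_y = 157.0 → σ = 170 MPa, n = 0.924
  alloy Z: E = 383.0, α = 8.16, σ_y = 362.0 → σ = 444 MPa, n = 0.816
  alloy U: E = 403.0, α = 4.32, σ_y = 629.5 → σ = 247 MPa, n = 2.55
Alloy Z has the lowest safety factor, n = 0.816.

alloy Z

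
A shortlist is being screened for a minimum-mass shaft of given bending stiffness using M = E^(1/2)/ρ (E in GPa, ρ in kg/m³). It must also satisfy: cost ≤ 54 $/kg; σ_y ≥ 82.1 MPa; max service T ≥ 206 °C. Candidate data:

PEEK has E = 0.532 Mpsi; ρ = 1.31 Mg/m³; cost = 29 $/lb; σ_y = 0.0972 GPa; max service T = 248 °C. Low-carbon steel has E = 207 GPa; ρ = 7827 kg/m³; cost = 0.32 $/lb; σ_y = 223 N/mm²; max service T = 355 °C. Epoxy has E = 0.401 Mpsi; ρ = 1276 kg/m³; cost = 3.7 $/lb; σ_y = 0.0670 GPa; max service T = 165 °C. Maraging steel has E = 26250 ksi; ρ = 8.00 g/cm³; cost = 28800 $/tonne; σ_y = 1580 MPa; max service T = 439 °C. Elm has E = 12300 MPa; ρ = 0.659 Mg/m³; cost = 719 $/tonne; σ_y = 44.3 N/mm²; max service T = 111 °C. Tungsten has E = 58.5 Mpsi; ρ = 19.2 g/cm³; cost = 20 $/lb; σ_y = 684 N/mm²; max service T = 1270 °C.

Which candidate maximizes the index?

low-carbon steel

Screen on constraints: cost ≤ 54 $/kg; σ_y ≥ 82.1 MPa; max service T ≥ 206 °C. Survivors: low-carbon steel, maraging steel, tungsten.
Normalizing units and computing the index:
  low-carbon steel: E = 207.0 GPa, ρ = 7827 kg/m³
  maraging steel: E = 181.0 GPa, ρ = 8000 kg/m³
  tungsten: E = 403.3 GPa, ρ = 19200 kg/m³
  low-carbon steel: M = 1.84×10⁻³
  maraging steel: M = 1.68×10⁻³
  tungsten: M = 1.05×10⁻³
Low-carbon steel has the largest M.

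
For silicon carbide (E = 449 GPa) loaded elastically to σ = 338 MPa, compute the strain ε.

ε = σ/E = 338 / 449000 = 7.53×10⁻⁴.

7.53×10⁻⁴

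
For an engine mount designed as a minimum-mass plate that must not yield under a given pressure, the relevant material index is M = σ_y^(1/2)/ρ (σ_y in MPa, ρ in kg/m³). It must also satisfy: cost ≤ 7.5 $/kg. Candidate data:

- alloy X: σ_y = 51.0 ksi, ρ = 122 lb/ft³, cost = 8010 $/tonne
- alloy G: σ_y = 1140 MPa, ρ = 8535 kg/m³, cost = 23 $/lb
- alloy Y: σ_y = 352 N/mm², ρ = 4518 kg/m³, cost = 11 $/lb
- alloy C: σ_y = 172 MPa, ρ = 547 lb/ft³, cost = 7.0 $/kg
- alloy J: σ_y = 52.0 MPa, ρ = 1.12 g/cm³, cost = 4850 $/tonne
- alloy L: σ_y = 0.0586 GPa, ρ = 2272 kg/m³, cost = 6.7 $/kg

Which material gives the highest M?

alloy J

Screen on constraints: cost ≤ 7.5 $/kg. Survivors: alloy C, alloy J, alloy L.
In SI units:
  alloy C: σ_y = 172.0 MPa, ρ = 8762 kg/m³
  alloy J: σ_y = 52.00 MPa, ρ = 1120 kg/m³
  alloy L: σ_y = 58.60 MPa, ρ = 2272 kg/m³
  alloy J: M = 6.44×10⁻³
  alloy L: M = 3.37×10⁻³
  alloy C: M = 1.50×10⁻³
The maximum is for alloy J.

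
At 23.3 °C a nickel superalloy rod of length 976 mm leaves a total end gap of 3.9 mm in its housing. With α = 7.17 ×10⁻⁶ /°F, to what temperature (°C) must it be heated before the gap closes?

α = 7.17×10⁻⁶/°F × 9/5 = 12.9×10⁻⁶/K.
α·L₀·ΔT = 3.9 mm ⇒ ΔT = 3.9 / (12.9×10⁻⁶ × 976.0) = 309.6 K.
T = 23.3 + 309.6 = 332.9 °C.

333 °C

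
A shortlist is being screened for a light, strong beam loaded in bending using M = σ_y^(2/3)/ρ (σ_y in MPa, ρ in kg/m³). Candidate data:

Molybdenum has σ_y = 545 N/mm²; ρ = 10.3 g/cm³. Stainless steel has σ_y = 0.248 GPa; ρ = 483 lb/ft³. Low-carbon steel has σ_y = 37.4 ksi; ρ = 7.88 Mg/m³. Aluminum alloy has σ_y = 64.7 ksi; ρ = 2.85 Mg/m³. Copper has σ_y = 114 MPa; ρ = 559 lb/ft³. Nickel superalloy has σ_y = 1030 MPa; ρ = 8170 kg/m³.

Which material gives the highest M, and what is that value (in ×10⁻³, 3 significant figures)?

aluminum alloy, M = 20.5×10⁻³

In SI units:
  molybdenum: σ_y = 545.0 MPa, ρ = 10300 kg/m³
  stainless steel: σ_y = 248.0 MPa, ρ = 7737 kg/m³
  low-carbon steel: σ_y = 257.9 MPa, ρ = 7880 kg/m³
  aluminum alloy: σ_y = 446.1 MPa, ρ = 2850 kg/m³
  copper: σ_y = 114.0 MPa, ρ = 8954 kg/m³
  nickel superalloy: σ_y = 1030 MPa, ρ = 8170 kg/m³
  aluminum alloy: M = 20.5×10⁻³
  nickel superalloy: M = 12.5×10⁻³
  molybdenum: M = 6.48×10⁻³
  low-carbon steel: M = 5.14×10⁻³
  stainless steel: M = 5.10×10⁻³
  copper: M = 2.63×10⁻³
Aluminum alloy ranks first.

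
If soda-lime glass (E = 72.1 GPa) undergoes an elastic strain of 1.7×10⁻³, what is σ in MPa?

123 MPa

σ = E·ε = 72100 MPa × 1.7×10⁻³ = 123 MPa.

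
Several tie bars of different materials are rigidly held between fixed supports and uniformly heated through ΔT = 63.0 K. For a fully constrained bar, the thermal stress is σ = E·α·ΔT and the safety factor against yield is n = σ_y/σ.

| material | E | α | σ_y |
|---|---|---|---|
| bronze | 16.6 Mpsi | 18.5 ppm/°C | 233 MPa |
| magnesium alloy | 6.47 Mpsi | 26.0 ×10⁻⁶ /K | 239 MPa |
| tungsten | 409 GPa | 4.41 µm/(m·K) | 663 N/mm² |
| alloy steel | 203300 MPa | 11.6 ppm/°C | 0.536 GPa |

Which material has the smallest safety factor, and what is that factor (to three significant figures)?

bronze, n = 1.75

In consistent units (E in GPa, α in ×10⁻⁶/K, σ_y in MPa):
  bronze: E = 114.5, α = 18.5, σ_y = 233.0 → σ = 133 MPa, n = 1.75
  magnesium alloy: E = 44.61, α = 26.0, σ_y = 239.0 → σ = 73.1 MPa, n = 3.27
  tungsten: E = 409.0, α = 4.41, σ_y = 663.0 → σ = 114 MPa, n = 5.83
  alloy steel: E = 203.3, α = 11.6, σ_y = 536.0 → σ = 149 MPa, n = 3.61
Bronze has the lowest safety factor, n = 1.75.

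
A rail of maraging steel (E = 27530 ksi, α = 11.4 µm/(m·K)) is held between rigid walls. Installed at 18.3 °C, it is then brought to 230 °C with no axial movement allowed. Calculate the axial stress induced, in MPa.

E = 27530 ksi = 189.8 GPa.
ΔT = 211.7 K. Constrained thermal stress σ = E·α·ΔT = 189.8×10³ MPa × 11.4×10⁻⁶ × 211.7 = 458 MPa (compressive).

458 MPa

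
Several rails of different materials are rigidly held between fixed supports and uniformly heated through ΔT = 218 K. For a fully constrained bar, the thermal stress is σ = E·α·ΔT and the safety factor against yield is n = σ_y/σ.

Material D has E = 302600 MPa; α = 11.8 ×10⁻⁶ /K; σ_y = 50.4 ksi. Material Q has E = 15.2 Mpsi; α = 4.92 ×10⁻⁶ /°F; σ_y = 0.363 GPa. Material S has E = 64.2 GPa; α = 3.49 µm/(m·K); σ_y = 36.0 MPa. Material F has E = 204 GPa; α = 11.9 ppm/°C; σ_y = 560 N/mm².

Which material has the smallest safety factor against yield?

material D

Converting E to GPa, α to ×10⁻⁶/K, σ_y to MPa, then σ and n for each:
  material D: E = 302.6, α = 11.8, σ_y = 347.5 → σ = 778 MPa, n = 0.446
  material Q: E = 104.8, α = 8.86, σ_y = 363.0 → σ = 202 MPa, n = 1.79
  material S: E = 64.20, α = 3.49, σ_y = 36.00 → σ = 48.8 MPa, n = 0.737
  material F: E = 204.0, α = 11.9, σ_y = 560.0 → σ = 529 MPa, n = 1.06
Material D has the lowest safety factor, n = 0.446.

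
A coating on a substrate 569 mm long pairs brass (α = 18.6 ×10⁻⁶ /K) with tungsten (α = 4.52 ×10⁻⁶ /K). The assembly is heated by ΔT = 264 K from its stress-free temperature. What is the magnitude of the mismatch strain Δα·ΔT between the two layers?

3.72×10⁻³

Δα = |18.6 − 4.52|×10⁻⁶/K = 14.1×10⁻⁶/K.
Mismatch strain = Δα·ΔT = 14.1×10⁻⁶ × 264.0 = 3.72×10⁻³.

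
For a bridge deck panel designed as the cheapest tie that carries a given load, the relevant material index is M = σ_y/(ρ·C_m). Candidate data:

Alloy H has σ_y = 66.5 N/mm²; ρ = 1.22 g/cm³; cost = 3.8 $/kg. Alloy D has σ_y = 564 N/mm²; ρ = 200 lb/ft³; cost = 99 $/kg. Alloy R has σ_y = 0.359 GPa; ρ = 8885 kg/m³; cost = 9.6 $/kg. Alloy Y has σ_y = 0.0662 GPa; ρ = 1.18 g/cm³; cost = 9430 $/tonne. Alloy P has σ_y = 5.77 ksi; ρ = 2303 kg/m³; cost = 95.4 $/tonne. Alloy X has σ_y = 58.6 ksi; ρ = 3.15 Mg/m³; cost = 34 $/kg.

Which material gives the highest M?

Convert each candidate to consistent units, then evaluate M:
  alloy H: σ_y = 66.50 MPa, ρ = 1220 kg/m³, cost = 3.800 $/kg
  alloy D: σ_y = 564.0 MPa, ρ = 3204 kg/m³, cost = 99.00 $/kg
  alloy R: σ_y = 359.0 MPa, ρ = 8885 kg/m³, cost = 9.600 $/kg
  alloy Y: σ_y = 66.20 MPa, ρ = 1180 kg/m³, cost = 9.430 $/kg
  alloy P: σ_y = 39.78 MPa, ρ = 2303 kg/m³, cost = 0.09540 $/kg
  alloy X: σ_y = 404.0 MPa, ρ = 3150 kg/m³, cost = 34.00 $/kg
  alloy P: M = 181 kN·m per $
  alloy H: M = 14.3 kN·m per $
  alloy Y: M = 5.95 kN·m per $
  alloy R: M = 4.21 kN·m per $
  alloy X: M = 3.77 kN·m per $
  alloy D: M = 1.78 kN·m per $
Alloy P ranks first.

alloy P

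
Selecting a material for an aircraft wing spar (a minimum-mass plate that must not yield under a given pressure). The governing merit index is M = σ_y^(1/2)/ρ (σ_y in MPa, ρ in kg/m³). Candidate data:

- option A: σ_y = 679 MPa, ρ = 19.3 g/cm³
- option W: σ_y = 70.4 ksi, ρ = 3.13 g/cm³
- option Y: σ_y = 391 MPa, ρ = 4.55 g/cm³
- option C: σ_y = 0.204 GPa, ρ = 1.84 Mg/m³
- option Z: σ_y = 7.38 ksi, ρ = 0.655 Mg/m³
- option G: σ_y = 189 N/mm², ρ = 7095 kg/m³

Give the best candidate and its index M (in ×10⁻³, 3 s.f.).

After converting to SI:
  option A: σ_y = 679.0 MPa, ρ = 19300 kg/m³
  option W: σ_y = 485.4 MPa, ρ = 3130 kg/m³
  option Y: σ_y = 391.0 MPa, ρ = 4550 kg/m³
  option C: σ_y = 204.0 MPa, ρ = 1840 kg/m³
  option Z: σ_y = 50.88 MPa, ρ = 655.0 kg/m³
  option G: σ_y = 189.0 MPa, ρ = 7095 kg/m³
  option Z: M = 10.9×10⁻³
  option C: M = 7.76×10⁻³
  option W: M = 7.04×10⁻³
  option Y: M = 4.35×10⁻³
  option G: M = 1.94×10⁻³
  option A: M = 1.35×10⁻³
Option Z ranks first.

option Z, M = 10.9×10⁻³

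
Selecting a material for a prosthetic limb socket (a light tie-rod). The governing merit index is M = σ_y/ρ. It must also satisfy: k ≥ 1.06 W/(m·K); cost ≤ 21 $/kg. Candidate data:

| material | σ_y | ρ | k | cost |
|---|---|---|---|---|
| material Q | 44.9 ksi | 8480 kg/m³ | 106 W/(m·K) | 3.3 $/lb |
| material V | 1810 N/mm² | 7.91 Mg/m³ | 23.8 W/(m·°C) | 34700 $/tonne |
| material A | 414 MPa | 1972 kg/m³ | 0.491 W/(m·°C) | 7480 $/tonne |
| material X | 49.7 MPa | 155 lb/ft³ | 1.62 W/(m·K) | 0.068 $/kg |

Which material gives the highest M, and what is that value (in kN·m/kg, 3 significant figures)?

Screen on constraints: k ≥ 1.06 W/(m·K); cost ≤ 21 $/kg. Survivors: material Q, material X.
Convert each candidate to consistent units, then evaluate M:
  material Q: σ_y = 309.6 MPa, ρ = 8480 kg/m³
  material X: σ_y = 49.70 MPa, ρ = 2483 kg/m³
  material Q: M = 36.5 kN·m/kg
  material X: M = 20.0 kN·m/kg
Highest index: material Q.

material Q, M = 36.5 kN·m/kg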